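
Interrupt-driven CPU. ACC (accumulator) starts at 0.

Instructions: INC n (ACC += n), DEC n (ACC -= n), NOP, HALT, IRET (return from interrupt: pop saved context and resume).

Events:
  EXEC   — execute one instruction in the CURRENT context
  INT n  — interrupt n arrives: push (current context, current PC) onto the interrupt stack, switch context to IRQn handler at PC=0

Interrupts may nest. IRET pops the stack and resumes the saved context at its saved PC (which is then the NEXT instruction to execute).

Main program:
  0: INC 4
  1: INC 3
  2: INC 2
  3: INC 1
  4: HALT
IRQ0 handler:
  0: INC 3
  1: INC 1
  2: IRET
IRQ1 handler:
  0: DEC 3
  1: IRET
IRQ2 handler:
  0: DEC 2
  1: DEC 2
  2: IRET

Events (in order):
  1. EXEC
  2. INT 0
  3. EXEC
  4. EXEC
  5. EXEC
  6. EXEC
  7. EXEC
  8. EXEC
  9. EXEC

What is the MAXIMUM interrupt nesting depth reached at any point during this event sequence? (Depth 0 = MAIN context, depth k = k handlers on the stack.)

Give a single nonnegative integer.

Event 1 (EXEC): [MAIN] PC=0: INC 4 -> ACC=4 [depth=0]
Event 2 (INT 0): INT 0 arrives: push (MAIN, PC=1), enter IRQ0 at PC=0 (depth now 1) [depth=1]
Event 3 (EXEC): [IRQ0] PC=0: INC 3 -> ACC=7 [depth=1]
Event 4 (EXEC): [IRQ0] PC=1: INC 1 -> ACC=8 [depth=1]
Event 5 (EXEC): [IRQ0] PC=2: IRET -> resume MAIN at PC=1 (depth now 0) [depth=0]
Event 6 (EXEC): [MAIN] PC=1: INC 3 -> ACC=11 [depth=0]
Event 7 (EXEC): [MAIN] PC=2: INC 2 -> ACC=13 [depth=0]
Event 8 (EXEC): [MAIN] PC=3: INC 1 -> ACC=14 [depth=0]
Event 9 (EXEC): [MAIN] PC=4: HALT [depth=0]
Max depth observed: 1

Answer: 1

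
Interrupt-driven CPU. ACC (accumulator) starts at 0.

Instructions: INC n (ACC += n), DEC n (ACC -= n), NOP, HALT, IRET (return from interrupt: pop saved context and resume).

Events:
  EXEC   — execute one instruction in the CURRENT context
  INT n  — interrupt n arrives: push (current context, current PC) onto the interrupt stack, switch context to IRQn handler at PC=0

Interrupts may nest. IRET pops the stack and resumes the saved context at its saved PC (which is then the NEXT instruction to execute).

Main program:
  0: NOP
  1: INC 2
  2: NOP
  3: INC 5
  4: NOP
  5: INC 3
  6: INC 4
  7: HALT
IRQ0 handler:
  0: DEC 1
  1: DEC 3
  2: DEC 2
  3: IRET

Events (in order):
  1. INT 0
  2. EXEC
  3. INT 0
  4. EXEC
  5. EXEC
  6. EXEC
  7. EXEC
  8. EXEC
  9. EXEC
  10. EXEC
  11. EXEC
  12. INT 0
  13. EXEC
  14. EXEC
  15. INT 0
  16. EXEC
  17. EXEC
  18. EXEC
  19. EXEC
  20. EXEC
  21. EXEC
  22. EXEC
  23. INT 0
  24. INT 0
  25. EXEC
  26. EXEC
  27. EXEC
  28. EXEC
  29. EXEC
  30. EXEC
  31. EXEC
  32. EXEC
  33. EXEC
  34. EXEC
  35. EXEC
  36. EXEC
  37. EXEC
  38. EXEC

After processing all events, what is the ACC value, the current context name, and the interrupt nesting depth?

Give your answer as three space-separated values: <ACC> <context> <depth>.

Event 1 (INT 0): INT 0 arrives: push (MAIN, PC=0), enter IRQ0 at PC=0 (depth now 1)
Event 2 (EXEC): [IRQ0] PC=0: DEC 1 -> ACC=-1
Event 3 (INT 0): INT 0 arrives: push (IRQ0, PC=1), enter IRQ0 at PC=0 (depth now 2)
Event 4 (EXEC): [IRQ0] PC=0: DEC 1 -> ACC=-2
Event 5 (EXEC): [IRQ0] PC=1: DEC 3 -> ACC=-5
Event 6 (EXEC): [IRQ0] PC=2: DEC 2 -> ACC=-7
Event 7 (EXEC): [IRQ0] PC=3: IRET -> resume IRQ0 at PC=1 (depth now 1)
Event 8 (EXEC): [IRQ0] PC=1: DEC 3 -> ACC=-10
Event 9 (EXEC): [IRQ0] PC=2: DEC 2 -> ACC=-12
Event 10 (EXEC): [IRQ0] PC=3: IRET -> resume MAIN at PC=0 (depth now 0)
Event 11 (EXEC): [MAIN] PC=0: NOP
Event 12 (INT 0): INT 0 arrives: push (MAIN, PC=1), enter IRQ0 at PC=0 (depth now 1)
Event 13 (EXEC): [IRQ0] PC=0: DEC 1 -> ACC=-13
Event 14 (EXEC): [IRQ0] PC=1: DEC 3 -> ACC=-16
Event 15 (INT 0): INT 0 arrives: push (IRQ0, PC=2), enter IRQ0 at PC=0 (depth now 2)
Event 16 (EXEC): [IRQ0] PC=0: DEC 1 -> ACC=-17
Event 17 (EXEC): [IRQ0] PC=1: DEC 3 -> ACC=-20
Event 18 (EXEC): [IRQ0] PC=2: DEC 2 -> ACC=-22
Event 19 (EXEC): [IRQ0] PC=3: IRET -> resume IRQ0 at PC=2 (depth now 1)
Event 20 (EXEC): [IRQ0] PC=2: DEC 2 -> ACC=-24
Event 21 (EXEC): [IRQ0] PC=3: IRET -> resume MAIN at PC=1 (depth now 0)
Event 22 (EXEC): [MAIN] PC=1: INC 2 -> ACC=-22
Event 23 (INT 0): INT 0 arrives: push (MAIN, PC=2), enter IRQ0 at PC=0 (depth now 1)
Event 24 (INT 0): INT 0 arrives: push (IRQ0, PC=0), enter IRQ0 at PC=0 (depth now 2)
Event 25 (EXEC): [IRQ0] PC=0: DEC 1 -> ACC=-23
Event 26 (EXEC): [IRQ0] PC=1: DEC 3 -> ACC=-26
Event 27 (EXEC): [IRQ0] PC=2: DEC 2 -> ACC=-28
Event 28 (EXEC): [IRQ0] PC=3: IRET -> resume IRQ0 at PC=0 (depth now 1)
Event 29 (EXEC): [IRQ0] PC=0: DEC 1 -> ACC=-29
Event 30 (EXEC): [IRQ0] PC=1: DEC 3 -> ACC=-32
Event 31 (EXEC): [IRQ0] PC=2: DEC 2 -> ACC=-34
Event 32 (EXEC): [IRQ0] PC=3: IRET -> resume MAIN at PC=2 (depth now 0)
Event 33 (EXEC): [MAIN] PC=2: NOP
Event 34 (EXEC): [MAIN] PC=3: INC 5 -> ACC=-29
Event 35 (EXEC): [MAIN] PC=4: NOP
Event 36 (EXEC): [MAIN] PC=5: INC 3 -> ACC=-26
Event 37 (EXEC): [MAIN] PC=6: INC 4 -> ACC=-22
Event 38 (EXEC): [MAIN] PC=7: HALT

Answer: -22 MAIN 0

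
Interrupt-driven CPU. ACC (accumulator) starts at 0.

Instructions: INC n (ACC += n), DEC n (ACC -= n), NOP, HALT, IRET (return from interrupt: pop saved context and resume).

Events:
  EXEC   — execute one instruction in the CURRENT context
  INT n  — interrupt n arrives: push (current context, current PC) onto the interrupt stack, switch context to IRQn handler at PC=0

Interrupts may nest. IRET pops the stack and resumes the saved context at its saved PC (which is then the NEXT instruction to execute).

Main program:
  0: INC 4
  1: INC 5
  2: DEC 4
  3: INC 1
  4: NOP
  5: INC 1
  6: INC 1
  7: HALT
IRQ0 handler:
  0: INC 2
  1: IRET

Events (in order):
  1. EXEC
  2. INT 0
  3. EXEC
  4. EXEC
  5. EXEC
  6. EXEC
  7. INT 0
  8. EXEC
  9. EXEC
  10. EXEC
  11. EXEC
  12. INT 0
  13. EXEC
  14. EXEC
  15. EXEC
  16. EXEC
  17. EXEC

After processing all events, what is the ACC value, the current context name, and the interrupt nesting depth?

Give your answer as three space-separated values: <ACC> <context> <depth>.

Event 1 (EXEC): [MAIN] PC=0: INC 4 -> ACC=4
Event 2 (INT 0): INT 0 arrives: push (MAIN, PC=1), enter IRQ0 at PC=0 (depth now 1)
Event 3 (EXEC): [IRQ0] PC=0: INC 2 -> ACC=6
Event 4 (EXEC): [IRQ0] PC=1: IRET -> resume MAIN at PC=1 (depth now 0)
Event 5 (EXEC): [MAIN] PC=1: INC 5 -> ACC=11
Event 6 (EXEC): [MAIN] PC=2: DEC 4 -> ACC=7
Event 7 (INT 0): INT 0 arrives: push (MAIN, PC=3), enter IRQ0 at PC=0 (depth now 1)
Event 8 (EXEC): [IRQ0] PC=0: INC 2 -> ACC=9
Event 9 (EXEC): [IRQ0] PC=1: IRET -> resume MAIN at PC=3 (depth now 0)
Event 10 (EXEC): [MAIN] PC=3: INC 1 -> ACC=10
Event 11 (EXEC): [MAIN] PC=4: NOP
Event 12 (INT 0): INT 0 arrives: push (MAIN, PC=5), enter IRQ0 at PC=0 (depth now 1)
Event 13 (EXEC): [IRQ0] PC=0: INC 2 -> ACC=12
Event 14 (EXEC): [IRQ0] PC=1: IRET -> resume MAIN at PC=5 (depth now 0)
Event 15 (EXEC): [MAIN] PC=5: INC 1 -> ACC=13
Event 16 (EXEC): [MAIN] PC=6: INC 1 -> ACC=14
Event 17 (EXEC): [MAIN] PC=7: HALT

Answer: 14 MAIN 0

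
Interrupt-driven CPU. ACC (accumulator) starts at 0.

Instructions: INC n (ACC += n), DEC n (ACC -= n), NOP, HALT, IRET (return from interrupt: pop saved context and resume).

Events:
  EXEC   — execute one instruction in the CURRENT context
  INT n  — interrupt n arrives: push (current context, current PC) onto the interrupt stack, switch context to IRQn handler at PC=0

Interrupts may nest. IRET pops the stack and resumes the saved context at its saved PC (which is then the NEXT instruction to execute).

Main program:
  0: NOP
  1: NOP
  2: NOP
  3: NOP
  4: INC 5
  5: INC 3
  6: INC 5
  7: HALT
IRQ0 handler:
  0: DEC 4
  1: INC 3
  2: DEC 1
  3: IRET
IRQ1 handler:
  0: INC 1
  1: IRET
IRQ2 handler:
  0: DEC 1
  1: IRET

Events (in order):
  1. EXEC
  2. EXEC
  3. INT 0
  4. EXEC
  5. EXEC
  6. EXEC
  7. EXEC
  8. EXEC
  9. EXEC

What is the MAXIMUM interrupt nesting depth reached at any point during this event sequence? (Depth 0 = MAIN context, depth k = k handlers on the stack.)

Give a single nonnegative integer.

Event 1 (EXEC): [MAIN] PC=0: NOP [depth=0]
Event 2 (EXEC): [MAIN] PC=1: NOP [depth=0]
Event 3 (INT 0): INT 0 arrives: push (MAIN, PC=2), enter IRQ0 at PC=0 (depth now 1) [depth=1]
Event 4 (EXEC): [IRQ0] PC=0: DEC 4 -> ACC=-4 [depth=1]
Event 5 (EXEC): [IRQ0] PC=1: INC 3 -> ACC=-1 [depth=1]
Event 6 (EXEC): [IRQ0] PC=2: DEC 1 -> ACC=-2 [depth=1]
Event 7 (EXEC): [IRQ0] PC=3: IRET -> resume MAIN at PC=2 (depth now 0) [depth=0]
Event 8 (EXEC): [MAIN] PC=2: NOP [depth=0]
Event 9 (EXEC): [MAIN] PC=3: NOP [depth=0]
Max depth observed: 1

Answer: 1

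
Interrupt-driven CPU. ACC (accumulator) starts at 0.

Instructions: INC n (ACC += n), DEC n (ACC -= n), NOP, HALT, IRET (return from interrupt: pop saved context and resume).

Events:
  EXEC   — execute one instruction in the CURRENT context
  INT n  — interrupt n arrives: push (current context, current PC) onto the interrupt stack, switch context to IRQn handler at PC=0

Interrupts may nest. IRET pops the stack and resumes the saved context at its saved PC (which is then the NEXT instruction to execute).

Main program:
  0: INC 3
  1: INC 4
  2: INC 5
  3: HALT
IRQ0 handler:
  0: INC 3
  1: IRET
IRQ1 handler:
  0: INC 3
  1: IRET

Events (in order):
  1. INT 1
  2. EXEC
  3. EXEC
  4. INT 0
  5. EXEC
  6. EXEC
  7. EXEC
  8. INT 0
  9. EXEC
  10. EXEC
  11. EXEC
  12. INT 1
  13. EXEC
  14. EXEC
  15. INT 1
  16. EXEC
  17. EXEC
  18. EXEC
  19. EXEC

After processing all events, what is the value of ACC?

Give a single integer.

Event 1 (INT 1): INT 1 arrives: push (MAIN, PC=0), enter IRQ1 at PC=0 (depth now 1)
Event 2 (EXEC): [IRQ1] PC=0: INC 3 -> ACC=3
Event 3 (EXEC): [IRQ1] PC=1: IRET -> resume MAIN at PC=0 (depth now 0)
Event 4 (INT 0): INT 0 arrives: push (MAIN, PC=0), enter IRQ0 at PC=0 (depth now 1)
Event 5 (EXEC): [IRQ0] PC=0: INC 3 -> ACC=6
Event 6 (EXEC): [IRQ0] PC=1: IRET -> resume MAIN at PC=0 (depth now 0)
Event 7 (EXEC): [MAIN] PC=0: INC 3 -> ACC=9
Event 8 (INT 0): INT 0 arrives: push (MAIN, PC=1), enter IRQ0 at PC=0 (depth now 1)
Event 9 (EXEC): [IRQ0] PC=0: INC 3 -> ACC=12
Event 10 (EXEC): [IRQ0] PC=1: IRET -> resume MAIN at PC=1 (depth now 0)
Event 11 (EXEC): [MAIN] PC=1: INC 4 -> ACC=16
Event 12 (INT 1): INT 1 arrives: push (MAIN, PC=2), enter IRQ1 at PC=0 (depth now 1)
Event 13 (EXEC): [IRQ1] PC=0: INC 3 -> ACC=19
Event 14 (EXEC): [IRQ1] PC=1: IRET -> resume MAIN at PC=2 (depth now 0)
Event 15 (INT 1): INT 1 arrives: push (MAIN, PC=2), enter IRQ1 at PC=0 (depth now 1)
Event 16 (EXEC): [IRQ1] PC=0: INC 3 -> ACC=22
Event 17 (EXEC): [IRQ1] PC=1: IRET -> resume MAIN at PC=2 (depth now 0)
Event 18 (EXEC): [MAIN] PC=2: INC 5 -> ACC=27
Event 19 (EXEC): [MAIN] PC=3: HALT

Answer: 27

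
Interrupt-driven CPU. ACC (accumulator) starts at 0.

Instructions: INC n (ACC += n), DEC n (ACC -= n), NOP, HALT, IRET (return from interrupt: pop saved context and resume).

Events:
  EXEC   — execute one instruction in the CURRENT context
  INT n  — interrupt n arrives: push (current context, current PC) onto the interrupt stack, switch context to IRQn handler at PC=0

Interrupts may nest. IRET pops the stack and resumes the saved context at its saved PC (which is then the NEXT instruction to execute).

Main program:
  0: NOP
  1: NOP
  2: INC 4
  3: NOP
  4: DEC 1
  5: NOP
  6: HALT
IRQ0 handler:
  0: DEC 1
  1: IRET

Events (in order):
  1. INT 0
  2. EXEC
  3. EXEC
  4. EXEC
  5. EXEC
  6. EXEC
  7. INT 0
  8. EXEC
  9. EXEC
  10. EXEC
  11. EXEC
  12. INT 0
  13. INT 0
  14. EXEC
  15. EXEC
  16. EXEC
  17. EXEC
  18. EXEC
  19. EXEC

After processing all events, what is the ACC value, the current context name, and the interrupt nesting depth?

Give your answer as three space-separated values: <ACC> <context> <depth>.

Answer: -1 MAIN 0

Derivation:
Event 1 (INT 0): INT 0 arrives: push (MAIN, PC=0), enter IRQ0 at PC=0 (depth now 1)
Event 2 (EXEC): [IRQ0] PC=0: DEC 1 -> ACC=-1
Event 3 (EXEC): [IRQ0] PC=1: IRET -> resume MAIN at PC=0 (depth now 0)
Event 4 (EXEC): [MAIN] PC=0: NOP
Event 5 (EXEC): [MAIN] PC=1: NOP
Event 6 (EXEC): [MAIN] PC=2: INC 4 -> ACC=3
Event 7 (INT 0): INT 0 arrives: push (MAIN, PC=3), enter IRQ0 at PC=0 (depth now 1)
Event 8 (EXEC): [IRQ0] PC=0: DEC 1 -> ACC=2
Event 9 (EXEC): [IRQ0] PC=1: IRET -> resume MAIN at PC=3 (depth now 0)
Event 10 (EXEC): [MAIN] PC=3: NOP
Event 11 (EXEC): [MAIN] PC=4: DEC 1 -> ACC=1
Event 12 (INT 0): INT 0 arrives: push (MAIN, PC=5), enter IRQ0 at PC=0 (depth now 1)
Event 13 (INT 0): INT 0 arrives: push (IRQ0, PC=0), enter IRQ0 at PC=0 (depth now 2)
Event 14 (EXEC): [IRQ0] PC=0: DEC 1 -> ACC=0
Event 15 (EXEC): [IRQ0] PC=1: IRET -> resume IRQ0 at PC=0 (depth now 1)
Event 16 (EXEC): [IRQ0] PC=0: DEC 1 -> ACC=-1
Event 17 (EXEC): [IRQ0] PC=1: IRET -> resume MAIN at PC=5 (depth now 0)
Event 18 (EXEC): [MAIN] PC=5: NOP
Event 19 (EXEC): [MAIN] PC=6: HALT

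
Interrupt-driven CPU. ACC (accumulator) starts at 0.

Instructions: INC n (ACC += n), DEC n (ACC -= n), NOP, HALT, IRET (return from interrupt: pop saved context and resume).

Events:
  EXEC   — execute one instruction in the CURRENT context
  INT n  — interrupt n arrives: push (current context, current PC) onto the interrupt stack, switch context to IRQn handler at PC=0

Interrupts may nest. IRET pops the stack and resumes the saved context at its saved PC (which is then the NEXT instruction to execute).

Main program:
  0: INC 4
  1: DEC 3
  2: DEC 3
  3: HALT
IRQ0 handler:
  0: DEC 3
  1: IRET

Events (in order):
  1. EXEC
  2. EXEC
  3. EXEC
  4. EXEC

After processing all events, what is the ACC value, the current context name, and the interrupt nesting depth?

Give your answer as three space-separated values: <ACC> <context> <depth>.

Event 1 (EXEC): [MAIN] PC=0: INC 4 -> ACC=4
Event 2 (EXEC): [MAIN] PC=1: DEC 3 -> ACC=1
Event 3 (EXEC): [MAIN] PC=2: DEC 3 -> ACC=-2
Event 4 (EXEC): [MAIN] PC=3: HALT

Answer: -2 MAIN 0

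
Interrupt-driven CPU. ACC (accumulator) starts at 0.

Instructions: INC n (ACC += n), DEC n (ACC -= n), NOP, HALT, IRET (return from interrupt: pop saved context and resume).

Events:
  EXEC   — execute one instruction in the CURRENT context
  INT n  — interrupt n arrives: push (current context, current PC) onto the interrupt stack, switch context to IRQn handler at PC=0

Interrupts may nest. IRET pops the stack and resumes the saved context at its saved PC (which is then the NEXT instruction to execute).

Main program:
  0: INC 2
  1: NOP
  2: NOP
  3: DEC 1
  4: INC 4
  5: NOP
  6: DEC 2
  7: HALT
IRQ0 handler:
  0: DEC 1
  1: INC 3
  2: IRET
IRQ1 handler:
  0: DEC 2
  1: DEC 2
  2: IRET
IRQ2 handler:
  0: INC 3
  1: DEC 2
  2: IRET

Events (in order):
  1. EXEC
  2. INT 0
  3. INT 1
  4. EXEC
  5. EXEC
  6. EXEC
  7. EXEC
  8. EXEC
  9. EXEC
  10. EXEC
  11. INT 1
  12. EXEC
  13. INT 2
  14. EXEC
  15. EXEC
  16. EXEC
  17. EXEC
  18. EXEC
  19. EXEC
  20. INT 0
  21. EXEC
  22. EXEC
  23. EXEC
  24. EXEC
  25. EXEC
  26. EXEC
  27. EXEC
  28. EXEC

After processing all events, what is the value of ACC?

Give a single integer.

Event 1 (EXEC): [MAIN] PC=0: INC 2 -> ACC=2
Event 2 (INT 0): INT 0 arrives: push (MAIN, PC=1), enter IRQ0 at PC=0 (depth now 1)
Event 3 (INT 1): INT 1 arrives: push (IRQ0, PC=0), enter IRQ1 at PC=0 (depth now 2)
Event 4 (EXEC): [IRQ1] PC=0: DEC 2 -> ACC=0
Event 5 (EXEC): [IRQ1] PC=1: DEC 2 -> ACC=-2
Event 6 (EXEC): [IRQ1] PC=2: IRET -> resume IRQ0 at PC=0 (depth now 1)
Event 7 (EXEC): [IRQ0] PC=0: DEC 1 -> ACC=-3
Event 8 (EXEC): [IRQ0] PC=1: INC 3 -> ACC=0
Event 9 (EXEC): [IRQ0] PC=2: IRET -> resume MAIN at PC=1 (depth now 0)
Event 10 (EXEC): [MAIN] PC=1: NOP
Event 11 (INT 1): INT 1 arrives: push (MAIN, PC=2), enter IRQ1 at PC=0 (depth now 1)
Event 12 (EXEC): [IRQ1] PC=0: DEC 2 -> ACC=-2
Event 13 (INT 2): INT 2 arrives: push (IRQ1, PC=1), enter IRQ2 at PC=0 (depth now 2)
Event 14 (EXEC): [IRQ2] PC=0: INC 3 -> ACC=1
Event 15 (EXEC): [IRQ2] PC=1: DEC 2 -> ACC=-1
Event 16 (EXEC): [IRQ2] PC=2: IRET -> resume IRQ1 at PC=1 (depth now 1)
Event 17 (EXEC): [IRQ1] PC=1: DEC 2 -> ACC=-3
Event 18 (EXEC): [IRQ1] PC=2: IRET -> resume MAIN at PC=2 (depth now 0)
Event 19 (EXEC): [MAIN] PC=2: NOP
Event 20 (INT 0): INT 0 arrives: push (MAIN, PC=3), enter IRQ0 at PC=0 (depth now 1)
Event 21 (EXEC): [IRQ0] PC=0: DEC 1 -> ACC=-4
Event 22 (EXEC): [IRQ0] PC=1: INC 3 -> ACC=-1
Event 23 (EXEC): [IRQ0] PC=2: IRET -> resume MAIN at PC=3 (depth now 0)
Event 24 (EXEC): [MAIN] PC=3: DEC 1 -> ACC=-2
Event 25 (EXEC): [MAIN] PC=4: INC 4 -> ACC=2
Event 26 (EXEC): [MAIN] PC=5: NOP
Event 27 (EXEC): [MAIN] PC=6: DEC 2 -> ACC=0
Event 28 (EXEC): [MAIN] PC=7: HALT

Answer: 0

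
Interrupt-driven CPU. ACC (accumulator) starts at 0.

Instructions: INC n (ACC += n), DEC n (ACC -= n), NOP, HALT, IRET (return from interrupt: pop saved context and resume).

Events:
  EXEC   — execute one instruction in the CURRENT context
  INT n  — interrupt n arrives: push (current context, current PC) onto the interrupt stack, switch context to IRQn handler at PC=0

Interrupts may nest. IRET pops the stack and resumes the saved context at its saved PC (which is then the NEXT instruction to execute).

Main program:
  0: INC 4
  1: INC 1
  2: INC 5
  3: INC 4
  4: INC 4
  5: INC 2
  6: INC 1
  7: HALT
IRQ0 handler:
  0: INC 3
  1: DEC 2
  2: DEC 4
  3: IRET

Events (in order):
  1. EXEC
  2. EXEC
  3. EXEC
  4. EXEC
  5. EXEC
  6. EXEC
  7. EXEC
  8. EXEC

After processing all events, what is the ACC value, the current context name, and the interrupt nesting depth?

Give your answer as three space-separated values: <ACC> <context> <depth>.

Answer: 21 MAIN 0

Derivation:
Event 1 (EXEC): [MAIN] PC=0: INC 4 -> ACC=4
Event 2 (EXEC): [MAIN] PC=1: INC 1 -> ACC=5
Event 3 (EXEC): [MAIN] PC=2: INC 5 -> ACC=10
Event 4 (EXEC): [MAIN] PC=3: INC 4 -> ACC=14
Event 5 (EXEC): [MAIN] PC=4: INC 4 -> ACC=18
Event 6 (EXEC): [MAIN] PC=5: INC 2 -> ACC=20
Event 7 (EXEC): [MAIN] PC=6: INC 1 -> ACC=21
Event 8 (EXEC): [MAIN] PC=7: HALT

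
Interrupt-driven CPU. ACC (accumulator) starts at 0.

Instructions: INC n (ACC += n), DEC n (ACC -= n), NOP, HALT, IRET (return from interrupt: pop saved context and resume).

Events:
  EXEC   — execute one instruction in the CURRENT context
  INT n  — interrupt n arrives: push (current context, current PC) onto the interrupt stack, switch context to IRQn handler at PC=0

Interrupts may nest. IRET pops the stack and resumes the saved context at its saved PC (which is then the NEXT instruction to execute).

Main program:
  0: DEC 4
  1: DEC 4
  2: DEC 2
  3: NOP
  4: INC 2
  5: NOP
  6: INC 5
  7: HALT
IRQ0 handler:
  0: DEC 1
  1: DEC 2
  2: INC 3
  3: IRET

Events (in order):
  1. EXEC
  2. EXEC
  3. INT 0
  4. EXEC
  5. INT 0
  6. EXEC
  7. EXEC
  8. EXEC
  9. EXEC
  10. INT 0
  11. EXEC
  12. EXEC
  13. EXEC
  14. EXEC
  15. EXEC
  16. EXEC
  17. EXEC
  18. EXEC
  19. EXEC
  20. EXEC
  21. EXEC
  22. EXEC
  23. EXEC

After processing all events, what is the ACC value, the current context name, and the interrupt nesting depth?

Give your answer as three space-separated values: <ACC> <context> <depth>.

Event 1 (EXEC): [MAIN] PC=0: DEC 4 -> ACC=-4
Event 2 (EXEC): [MAIN] PC=1: DEC 4 -> ACC=-8
Event 3 (INT 0): INT 0 arrives: push (MAIN, PC=2), enter IRQ0 at PC=0 (depth now 1)
Event 4 (EXEC): [IRQ0] PC=0: DEC 1 -> ACC=-9
Event 5 (INT 0): INT 0 arrives: push (IRQ0, PC=1), enter IRQ0 at PC=0 (depth now 2)
Event 6 (EXEC): [IRQ0] PC=0: DEC 1 -> ACC=-10
Event 7 (EXEC): [IRQ0] PC=1: DEC 2 -> ACC=-12
Event 8 (EXEC): [IRQ0] PC=2: INC 3 -> ACC=-9
Event 9 (EXEC): [IRQ0] PC=3: IRET -> resume IRQ0 at PC=1 (depth now 1)
Event 10 (INT 0): INT 0 arrives: push (IRQ0, PC=1), enter IRQ0 at PC=0 (depth now 2)
Event 11 (EXEC): [IRQ0] PC=0: DEC 1 -> ACC=-10
Event 12 (EXEC): [IRQ0] PC=1: DEC 2 -> ACC=-12
Event 13 (EXEC): [IRQ0] PC=2: INC 3 -> ACC=-9
Event 14 (EXEC): [IRQ0] PC=3: IRET -> resume IRQ0 at PC=1 (depth now 1)
Event 15 (EXEC): [IRQ0] PC=1: DEC 2 -> ACC=-11
Event 16 (EXEC): [IRQ0] PC=2: INC 3 -> ACC=-8
Event 17 (EXEC): [IRQ0] PC=3: IRET -> resume MAIN at PC=2 (depth now 0)
Event 18 (EXEC): [MAIN] PC=2: DEC 2 -> ACC=-10
Event 19 (EXEC): [MAIN] PC=3: NOP
Event 20 (EXEC): [MAIN] PC=4: INC 2 -> ACC=-8
Event 21 (EXEC): [MAIN] PC=5: NOP
Event 22 (EXEC): [MAIN] PC=6: INC 5 -> ACC=-3
Event 23 (EXEC): [MAIN] PC=7: HALT

Answer: -3 MAIN 0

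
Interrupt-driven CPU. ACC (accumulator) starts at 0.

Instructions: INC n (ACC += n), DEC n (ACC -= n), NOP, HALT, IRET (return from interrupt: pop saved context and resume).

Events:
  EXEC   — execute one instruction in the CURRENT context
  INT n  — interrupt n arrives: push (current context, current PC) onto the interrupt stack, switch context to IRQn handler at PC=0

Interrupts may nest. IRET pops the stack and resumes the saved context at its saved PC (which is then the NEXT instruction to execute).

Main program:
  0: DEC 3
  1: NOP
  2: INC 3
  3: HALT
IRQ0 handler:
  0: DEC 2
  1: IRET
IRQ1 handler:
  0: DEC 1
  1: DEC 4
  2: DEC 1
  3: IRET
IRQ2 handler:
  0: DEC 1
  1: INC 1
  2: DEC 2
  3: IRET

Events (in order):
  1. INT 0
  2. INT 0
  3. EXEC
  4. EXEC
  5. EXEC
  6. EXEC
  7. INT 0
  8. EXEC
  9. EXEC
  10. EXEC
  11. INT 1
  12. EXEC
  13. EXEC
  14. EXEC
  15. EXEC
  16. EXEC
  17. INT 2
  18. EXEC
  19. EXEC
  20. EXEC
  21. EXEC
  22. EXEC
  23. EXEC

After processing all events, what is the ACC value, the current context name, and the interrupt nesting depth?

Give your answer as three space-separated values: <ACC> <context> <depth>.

Answer: -14 MAIN 0

Derivation:
Event 1 (INT 0): INT 0 arrives: push (MAIN, PC=0), enter IRQ0 at PC=0 (depth now 1)
Event 2 (INT 0): INT 0 arrives: push (IRQ0, PC=0), enter IRQ0 at PC=0 (depth now 2)
Event 3 (EXEC): [IRQ0] PC=0: DEC 2 -> ACC=-2
Event 4 (EXEC): [IRQ0] PC=1: IRET -> resume IRQ0 at PC=0 (depth now 1)
Event 5 (EXEC): [IRQ0] PC=0: DEC 2 -> ACC=-4
Event 6 (EXEC): [IRQ0] PC=1: IRET -> resume MAIN at PC=0 (depth now 0)
Event 7 (INT 0): INT 0 arrives: push (MAIN, PC=0), enter IRQ0 at PC=0 (depth now 1)
Event 8 (EXEC): [IRQ0] PC=0: DEC 2 -> ACC=-6
Event 9 (EXEC): [IRQ0] PC=1: IRET -> resume MAIN at PC=0 (depth now 0)
Event 10 (EXEC): [MAIN] PC=0: DEC 3 -> ACC=-9
Event 11 (INT 1): INT 1 arrives: push (MAIN, PC=1), enter IRQ1 at PC=0 (depth now 1)
Event 12 (EXEC): [IRQ1] PC=0: DEC 1 -> ACC=-10
Event 13 (EXEC): [IRQ1] PC=1: DEC 4 -> ACC=-14
Event 14 (EXEC): [IRQ1] PC=2: DEC 1 -> ACC=-15
Event 15 (EXEC): [IRQ1] PC=3: IRET -> resume MAIN at PC=1 (depth now 0)
Event 16 (EXEC): [MAIN] PC=1: NOP
Event 17 (INT 2): INT 2 arrives: push (MAIN, PC=2), enter IRQ2 at PC=0 (depth now 1)
Event 18 (EXEC): [IRQ2] PC=0: DEC 1 -> ACC=-16
Event 19 (EXEC): [IRQ2] PC=1: INC 1 -> ACC=-15
Event 20 (EXEC): [IRQ2] PC=2: DEC 2 -> ACC=-17
Event 21 (EXEC): [IRQ2] PC=3: IRET -> resume MAIN at PC=2 (depth now 0)
Event 22 (EXEC): [MAIN] PC=2: INC 3 -> ACC=-14
Event 23 (EXEC): [MAIN] PC=3: HALT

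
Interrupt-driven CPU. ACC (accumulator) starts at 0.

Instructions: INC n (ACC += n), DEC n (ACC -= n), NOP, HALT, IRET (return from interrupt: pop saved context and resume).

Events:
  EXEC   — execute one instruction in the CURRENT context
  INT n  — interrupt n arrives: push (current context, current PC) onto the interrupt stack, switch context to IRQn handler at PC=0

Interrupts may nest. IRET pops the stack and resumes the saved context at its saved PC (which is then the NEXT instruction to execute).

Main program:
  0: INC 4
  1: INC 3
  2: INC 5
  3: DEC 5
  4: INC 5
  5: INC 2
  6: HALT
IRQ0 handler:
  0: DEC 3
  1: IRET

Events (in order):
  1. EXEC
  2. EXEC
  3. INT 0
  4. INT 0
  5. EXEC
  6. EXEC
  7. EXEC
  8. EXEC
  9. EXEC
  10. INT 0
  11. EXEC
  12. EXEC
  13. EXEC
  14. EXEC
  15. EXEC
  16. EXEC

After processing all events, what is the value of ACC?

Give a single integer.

Event 1 (EXEC): [MAIN] PC=0: INC 4 -> ACC=4
Event 2 (EXEC): [MAIN] PC=1: INC 3 -> ACC=7
Event 3 (INT 0): INT 0 arrives: push (MAIN, PC=2), enter IRQ0 at PC=0 (depth now 1)
Event 4 (INT 0): INT 0 arrives: push (IRQ0, PC=0), enter IRQ0 at PC=0 (depth now 2)
Event 5 (EXEC): [IRQ0] PC=0: DEC 3 -> ACC=4
Event 6 (EXEC): [IRQ0] PC=1: IRET -> resume IRQ0 at PC=0 (depth now 1)
Event 7 (EXEC): [IRQ0] PC=0: DEC 3 -> ACC=1
Event 8 (EXEC): [IRQ0] PC=1: IRET -> resume MAIN at PC=2 (depth now 0)
Event 9 (EXEC): [MAIN] PC=2: INC 5 -> ACC=6
Event 10 (INT 0): INT 0 arrives: push (MAIN, PC=3), enter IRQ0 at PC=0 (depth now 1)
Event 11 (EXEC): [IRQ0] PC=0: DEC 3 -> ACC=3
Event 12 (EXEC): [IRQ0] PC=1: IRET -> resume MAIN at PC=3 (depth now 0)
Event 13 (EXEC): [MAIN] PC=3: DEC 5 -> ACC=-2
Event 14 (EXEC): [MAIN] PC=4: INC 5 -> ACC=3
Event 15 (EXEC): [MAIN] PC=5: INC 2 -> ACC=5
Event 16 (EXEC): [MAIN] PC=6: HALT

Answer: 5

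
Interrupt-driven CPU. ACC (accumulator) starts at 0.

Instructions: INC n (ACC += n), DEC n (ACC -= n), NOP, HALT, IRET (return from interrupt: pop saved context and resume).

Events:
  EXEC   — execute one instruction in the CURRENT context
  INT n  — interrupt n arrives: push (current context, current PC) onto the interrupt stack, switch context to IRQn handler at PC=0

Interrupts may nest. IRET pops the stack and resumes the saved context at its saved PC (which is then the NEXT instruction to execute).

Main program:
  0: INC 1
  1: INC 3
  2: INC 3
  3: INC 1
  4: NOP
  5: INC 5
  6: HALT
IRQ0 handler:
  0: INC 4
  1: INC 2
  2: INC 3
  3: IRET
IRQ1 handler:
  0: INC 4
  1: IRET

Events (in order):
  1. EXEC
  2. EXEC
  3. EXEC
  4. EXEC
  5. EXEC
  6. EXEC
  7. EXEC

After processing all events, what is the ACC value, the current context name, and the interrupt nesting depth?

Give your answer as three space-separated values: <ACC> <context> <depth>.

Answer: 13 MAIN 0

Derivation:
Event 1 (EXEC): [MAIN] PC=0: INC 1 -> ACC=1
Event 2 (EXEC): [MAIN] PC=1: INC 3 -> ACC=4
Event 3 (EXEC): [MAIN] PC=2: INC 3 -> ACC=7
Event 4 (EXEC): [MAIN] PC=3: INC 1 -> ACC=8
Event 5 (EXEC): [MAIN] PC=4: NOP
Event 6 (EXEC): [MAIN] PC=5: INC 5 -> ACC=13
Event 7 (EXEC): [MAIN] PC=6: HALT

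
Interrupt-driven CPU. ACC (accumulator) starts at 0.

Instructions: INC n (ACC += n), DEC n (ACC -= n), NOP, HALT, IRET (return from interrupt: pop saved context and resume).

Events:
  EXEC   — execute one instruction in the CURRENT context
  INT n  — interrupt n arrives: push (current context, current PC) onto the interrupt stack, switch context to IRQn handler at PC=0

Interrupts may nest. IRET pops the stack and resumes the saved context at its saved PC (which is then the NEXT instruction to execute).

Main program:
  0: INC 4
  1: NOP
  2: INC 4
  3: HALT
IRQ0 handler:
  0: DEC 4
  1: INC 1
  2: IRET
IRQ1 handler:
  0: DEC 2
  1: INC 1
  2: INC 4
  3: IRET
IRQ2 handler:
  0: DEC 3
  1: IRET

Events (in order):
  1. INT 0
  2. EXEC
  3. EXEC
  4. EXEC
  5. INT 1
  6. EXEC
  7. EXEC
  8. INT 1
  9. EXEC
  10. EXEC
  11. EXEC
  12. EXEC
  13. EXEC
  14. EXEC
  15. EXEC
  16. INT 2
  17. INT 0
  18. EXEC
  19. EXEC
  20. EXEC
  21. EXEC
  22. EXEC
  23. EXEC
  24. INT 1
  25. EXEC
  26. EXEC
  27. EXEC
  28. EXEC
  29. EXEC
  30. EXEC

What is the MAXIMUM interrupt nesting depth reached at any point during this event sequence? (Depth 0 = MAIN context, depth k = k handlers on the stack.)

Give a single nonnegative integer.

Answer: 2

Derivation:
Event 1 (INT 0): INT 0 arrives: push (MAIN, PC=0), enter IRQ0 at PC=0 (depth now 1) [depth=1]
Event 2 (EXEC): [IRQ0] PC=0: DEC 4 -> ACC=-4 [depth=1]
Event 3 (EXEC): [IRQ0] PC=1: INC 1 -> ACC=-3 [depth=1]
Event 4 (EXEC): [IRQ0] PC=2: IRET -> resume MAIN at PC=0 (depth now 0) [depth=0]
Event 5 (INT 1): INT 1 arrives: push (MAIN, PC=0), enter IRQ1 at PC=0 (depth now 1) [depth=1]
Event 6 (EXEC): [IRQ1] PC=0: DEC 2 -> ACC=-5 [depth=1]
Event 7 (EXEC): [IRQ1] PC=1: INC 1 -> ACC=-4 [depth=1]
Event 8 (INT 1): INT 1 arrives: push (IRQ1, PC=2), enter IRQ1 at PC=0 (depth now 2) [depth=2]
Event 9 (EXEC): [IRQ1] PC=0: DEC 2 -> ACC=-6 [depth=2]
Event 10 (EXEC): [IRQ1] PC=1: INC 1 -> ACC=-5 [depth=2]
Event 11 (EXEC): [IRQ1] PC=2: INC 4 -> ACC=-1 [depth=2]
Event 12 (EXEC): [IRQ1] PC=3: IRET -> resume IRQ1 at PC=2 (depth now 1) [depth=1]
Event 13 (EXEC): [IRQ1] PC=2: INC 4 -> ACC=3 [depth=1]
Event 14 (EXEC): [IRQ1] PC=3: IRET -> resume MAIN at PC=0 (depth now 0) [depth=0]
Event 15 (EXEC): [MAIN] PC=0: INC 4 -> ACC=7 [depth=0]
Event 16 (INT 2): INT 2 arrives: push (MAIN, PC=1), enter IRQ2 at PC=0 (depth now 1) [depth=1]
Event 17 (INT 0): INT 0 arrives: push (IRQ2, PC=0), enter IRQ0 at PC=0 (depth now 2) [depth=2]
Event 18 (EXEC): [IRQ0] PC=0: DEC 4 -> ACC=3 [depth=2]
Event 19 (EXEC): [IRQ0] PC=1: INC 1 -> ACC=4 [depth=2]
Event 20 (EXEC): [IRQ0] PC=2: IRET -> resume IRQ2 at PC=0 (depth now 1) [depth=1]
Event 21 (EXEC): [IRQ2] PC=0: DEC 3 -> ACC=1 [depth=1]
Event 22 (EXEC): [IRQ2] PC=1: IRET -> resume MAIN at PC=1 (depth now 0) [depth=0]
Event 23 (EXEC): [MAIN] PC=1: NOP [depth=0]
Event 24 (INT 1): INT 1 arrives: push (MAIN, PC=2), enter IRQ1 at PC=0 (depth now 1) [depth=1]
Event 25 (EXEC): [IRQ1] PC=0: DEC 2 -> ACC=-1 [depth=1]
Event 26 (EXEC): [IRQ1] PC=1: INC 1 -> ACC=0 [depth=1]
Event 27 (EXEC): [IRQ1] PC=2: INC 4 -> ACC=4 [depth=1]
Event 28 (EXEC): [IRQ1] PC=3: IRET -> resume MAIN at PC=2 (depth now 0) [depth=0]
Event 29 (EXEC): [MAIN] PC=2: INC 4 -> ACC=8 [depth=0]
Event 30 (EXEC): [MAIN] PC=3: HALT [depth=0]
Max depth observed: 2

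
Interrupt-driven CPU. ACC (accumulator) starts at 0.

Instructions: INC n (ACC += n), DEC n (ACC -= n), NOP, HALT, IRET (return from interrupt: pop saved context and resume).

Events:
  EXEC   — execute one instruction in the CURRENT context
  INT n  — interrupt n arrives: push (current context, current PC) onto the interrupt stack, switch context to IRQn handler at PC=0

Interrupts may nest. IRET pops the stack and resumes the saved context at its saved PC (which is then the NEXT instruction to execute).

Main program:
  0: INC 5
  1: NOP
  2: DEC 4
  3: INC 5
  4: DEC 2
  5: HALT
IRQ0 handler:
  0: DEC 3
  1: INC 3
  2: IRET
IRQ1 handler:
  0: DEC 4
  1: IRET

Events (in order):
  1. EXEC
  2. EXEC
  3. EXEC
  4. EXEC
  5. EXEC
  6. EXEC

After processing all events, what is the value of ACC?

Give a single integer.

Answer: 4

Derivation:
Event 1 (EXEC): [MAIN] PC=0: INC 5 -> ACC=5
Event 2 (EXEC): [MAIN] PC=1: NOP
Event 3 (EXEC): [MAIN] PC=2: DEC 4 -> ACC=1
Event 4 (EXEC): [MAIN] PC=3: INC 5 -> ACC=6
Event 5 (EXEC): [MAIN] PC=4: DEC 2 -> ACC=4
Event 6 (EXEC): [MAIN] PC=5: HALT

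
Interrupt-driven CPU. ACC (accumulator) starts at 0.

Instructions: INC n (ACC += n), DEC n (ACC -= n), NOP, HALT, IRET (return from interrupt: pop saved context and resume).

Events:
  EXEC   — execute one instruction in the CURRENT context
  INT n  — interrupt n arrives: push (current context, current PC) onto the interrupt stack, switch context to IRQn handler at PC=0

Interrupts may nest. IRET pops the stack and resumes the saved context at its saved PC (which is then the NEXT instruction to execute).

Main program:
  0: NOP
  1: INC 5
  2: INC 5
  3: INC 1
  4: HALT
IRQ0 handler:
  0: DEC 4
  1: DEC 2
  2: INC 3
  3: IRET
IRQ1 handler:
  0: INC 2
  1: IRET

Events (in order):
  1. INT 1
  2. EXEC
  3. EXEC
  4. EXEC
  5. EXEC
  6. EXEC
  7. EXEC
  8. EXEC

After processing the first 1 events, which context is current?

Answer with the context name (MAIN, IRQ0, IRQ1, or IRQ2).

Answer: IRQ1

Derivation:
Event 1 (INT 1): INT 1 arrives: push (MAIN, PC=0), enter IRQ1 at PC=0 (depth now 1)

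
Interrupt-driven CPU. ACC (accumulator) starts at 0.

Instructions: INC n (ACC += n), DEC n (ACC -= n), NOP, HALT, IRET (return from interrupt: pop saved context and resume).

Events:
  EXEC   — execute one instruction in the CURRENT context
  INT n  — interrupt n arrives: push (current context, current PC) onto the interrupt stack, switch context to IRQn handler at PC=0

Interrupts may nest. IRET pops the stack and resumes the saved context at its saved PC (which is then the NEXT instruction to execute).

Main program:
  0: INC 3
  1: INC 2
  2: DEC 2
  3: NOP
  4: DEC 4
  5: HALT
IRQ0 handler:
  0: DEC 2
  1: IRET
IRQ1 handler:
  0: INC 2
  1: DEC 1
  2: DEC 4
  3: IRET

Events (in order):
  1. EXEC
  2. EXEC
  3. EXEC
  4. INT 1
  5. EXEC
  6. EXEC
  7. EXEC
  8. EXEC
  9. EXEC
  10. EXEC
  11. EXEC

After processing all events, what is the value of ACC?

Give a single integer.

Event 1 (EXEC): [MAIN] PC=0: INC 3 -> ACC=3
Event 2 (EXEC): [MAIN] PC=1: INC 2 -> ACC=5
Event 3 (EXEC): [MAIN] PC=2: DEC 2 -> ACC=3
Event 4 (INT 1): INT 1 arrives: push (MAIN, PC=3), enter IRQ1 at PC=0 (depth now 1)
Event 5 (EXEC): [IRQ1] PC=0: INC 2 -> ACC=5
Event 6 (EXEC): [IRQ1] PC=1: DEC 1 -> ACC=4
Event 7 (EXEC): [IRQ1] PC=2: DEC 4 -> ACC=0
Event 8 (EXEC): [IRQ1] PC=3: IRET -> resume MAIN at PC=3 (depth now 0)
Event 9 (EXEC): [MAIN] PC=3: NOP
Event 10 (EXEC): [MAIN] PC=4: DEC 4 -> ACC=-4
Event 11 (EXEC): [MAIN] PC=5: HALT

Answer: -4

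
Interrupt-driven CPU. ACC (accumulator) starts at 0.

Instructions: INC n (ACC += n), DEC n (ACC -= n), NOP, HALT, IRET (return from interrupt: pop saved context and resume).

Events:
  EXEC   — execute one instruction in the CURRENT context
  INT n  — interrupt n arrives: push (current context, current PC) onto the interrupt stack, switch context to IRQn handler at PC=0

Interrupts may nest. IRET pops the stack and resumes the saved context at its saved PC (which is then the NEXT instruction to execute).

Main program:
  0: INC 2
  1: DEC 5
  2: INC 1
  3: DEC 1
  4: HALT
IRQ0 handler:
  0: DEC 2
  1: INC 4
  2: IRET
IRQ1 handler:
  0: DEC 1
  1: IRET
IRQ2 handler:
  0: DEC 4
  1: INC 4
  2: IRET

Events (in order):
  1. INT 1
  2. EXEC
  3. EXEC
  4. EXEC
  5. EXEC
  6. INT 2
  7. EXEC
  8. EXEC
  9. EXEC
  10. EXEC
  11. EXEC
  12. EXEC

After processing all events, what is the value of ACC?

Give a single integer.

Event 1 (INT 1): INT 1 arrives: push (MAIN, PC=0), enter IRQ1 at PC=0 (depth now 1)
Event 2 (EXEC): [IRQ1] PC=0: DEC 1 -> ACC=-1
Event 3 (EXEC): [IRQ1] PC=1: IRET -> resume MAIN at PC=0 (depth now 0)
Event 4 (EXEC): [MAIN] PC=0: INC 2 -> ACC=1
Event 5 (EXEC): [MAIN] PC=1: DEC 5 -> ACC=-4
Event 6 (INT 2): INT 2 arrives: push (MAIN, PC=2), enter IRQ2 at PC=0 (depth now 1)
Event 7 (EXEC): [IRQ2] PC=0: DEC 4 -> ACC=-8
Event 8 (EXEC): [IRQ2] PC=1: INC 4 -> ACC=-4
Event 9 (EXEC): [IRQ2] PC=2: IRET -> resume MAIN at PC=2 (depth now 0)
Event 10 (EXEC): [MAIN] PC=2: INC 1 -> ACC=-3
Event 11 (EXEC): [MAIN] PC=3: DEC 1 -> ACC=-4
Event 12 (EXEC): [MAIN] PC=4: HALT

Answer: -4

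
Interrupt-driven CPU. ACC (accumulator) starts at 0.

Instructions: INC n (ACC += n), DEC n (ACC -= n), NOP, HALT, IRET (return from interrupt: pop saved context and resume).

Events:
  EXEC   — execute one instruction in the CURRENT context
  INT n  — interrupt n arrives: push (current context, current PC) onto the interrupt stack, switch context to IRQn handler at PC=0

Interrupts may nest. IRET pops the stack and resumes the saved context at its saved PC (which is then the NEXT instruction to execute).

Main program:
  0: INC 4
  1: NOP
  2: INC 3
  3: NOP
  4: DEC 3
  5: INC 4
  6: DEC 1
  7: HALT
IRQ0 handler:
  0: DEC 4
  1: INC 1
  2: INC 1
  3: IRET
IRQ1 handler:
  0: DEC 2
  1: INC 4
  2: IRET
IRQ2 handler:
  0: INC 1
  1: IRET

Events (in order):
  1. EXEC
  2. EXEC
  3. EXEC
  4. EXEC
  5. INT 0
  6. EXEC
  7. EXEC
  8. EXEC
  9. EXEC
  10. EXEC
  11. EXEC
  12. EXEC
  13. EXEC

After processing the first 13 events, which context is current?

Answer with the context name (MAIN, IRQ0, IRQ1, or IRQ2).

Answer: MAIN

Derivation:
Event 1 (EXEC): [MAIN] PC=0: INC 4 -> ACC=4
Event 2 (EXEC): [MAIN] PC=1: NOP
Event 3 (EXEC): [MAIN] PC=2: INC 3 -> ACC=7
Event 4 (EXEC): [MAIN] PC=3: NOP
Event 5 (INT 0): INT 0 arrives: push (MAIN, PC=4), enter IRQ0 at PC=0 (depth now 1)
Event 6 (EXEC): [IRQ0] PC=0: DEC 4 -> ACC=3
Event 7 (EXEC): [IRQ0] PC=1: INC 1 -> ACC=4
Event 8 (EXEC): [IRQ0] PC=2: INC 1 -> ACC=5
Event 9 (EXEC): [IRQ0] PC=3: IRET -> resume MAIN at PC=4 (depth now 0)
Event 10 (EXEC): [MAIN] PC=4: DEC 3 -> ACC=2
Event 11 (EXEC): [MAIN] PC=5: INC 4 -> ACC=6
Event 12 (EXEC): [MAIN] PC=6: DEC 1 -> ACC=5
Event 13 (EXEC): [MAIN] PC=7: HALT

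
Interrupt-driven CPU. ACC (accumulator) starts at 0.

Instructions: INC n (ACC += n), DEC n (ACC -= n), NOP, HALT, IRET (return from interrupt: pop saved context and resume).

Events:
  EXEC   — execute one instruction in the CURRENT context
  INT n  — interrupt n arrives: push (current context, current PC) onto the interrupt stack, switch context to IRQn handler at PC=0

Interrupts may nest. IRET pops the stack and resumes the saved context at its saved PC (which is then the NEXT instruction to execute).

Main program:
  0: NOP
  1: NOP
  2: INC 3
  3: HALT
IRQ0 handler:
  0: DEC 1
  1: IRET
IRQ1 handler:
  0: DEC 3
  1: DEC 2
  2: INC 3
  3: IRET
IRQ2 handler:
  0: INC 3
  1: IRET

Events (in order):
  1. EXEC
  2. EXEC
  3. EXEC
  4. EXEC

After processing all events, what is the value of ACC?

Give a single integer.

Event 1 (EXEC): [MAIN] PC=0: NOP
Event 2 (EXEC): [MAIN] PC=1: NOP
Event 3 (EXEC): [MAIN] PC=2: INC 3 -> ACC=3
Event 4 (EXEC): [MAIN] PC=3: HALT

Answer: 3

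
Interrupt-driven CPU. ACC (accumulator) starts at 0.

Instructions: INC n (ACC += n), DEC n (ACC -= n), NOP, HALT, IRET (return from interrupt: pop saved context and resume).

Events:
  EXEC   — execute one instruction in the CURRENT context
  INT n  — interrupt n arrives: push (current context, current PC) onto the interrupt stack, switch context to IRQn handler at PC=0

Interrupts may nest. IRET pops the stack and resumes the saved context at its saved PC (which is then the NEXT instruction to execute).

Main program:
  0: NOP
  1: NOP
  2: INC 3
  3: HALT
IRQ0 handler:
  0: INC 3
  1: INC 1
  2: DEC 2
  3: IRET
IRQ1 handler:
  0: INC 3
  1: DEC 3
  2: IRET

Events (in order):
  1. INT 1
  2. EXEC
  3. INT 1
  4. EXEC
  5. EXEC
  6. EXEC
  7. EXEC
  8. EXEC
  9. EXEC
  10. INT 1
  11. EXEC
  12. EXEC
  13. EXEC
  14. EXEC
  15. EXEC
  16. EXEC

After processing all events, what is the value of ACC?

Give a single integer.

Answer: 3

Derivation:
Event 1 (INT 1): INT 1 arrives: push (MAIN, PC=0), enter IRQ1 at PC=0 (depth now 1)
Event 2 (EXEC): [IRQ1] PC=0: INC 3 -> ACC=3
Event 3 (INT 1): INT 1 arrives: push (IRQ1, PC=1), enter IRQ1 at PC=0 (depth now 2)
Event 4 (EXEC): [IRQ1] PC=0: INC 3 -> ACC=6
Event 5 (EXEC): [IRQ1] PC=1: DEC 3 -> ACC=3
Event 6 (EXEC): [IRQ1] PC=2: IRET -> resume IRQ1 at PC=1 (depth now 1)
Event 7 (EXEC): [IRQ1] PC=1: DEC 3 -> ACC=0
Event 8 (EXEC): [IRQ1] PC=2: IRET -> resume MAIN at PC=0 (depth now 0)
Event 9 (EXEC): [MAIN] PC=0: NOP
Event 10 (INT 1): INT 1 arrives: push (MAIN, PC=1), enter IRQ1 at PC=0 (depth now 1)
Event 11 (EXEC): [IRQ1] PC=0: INC 3 -> ACC=3
Event 12 (EXEC): [IRQ1] PC=1: DEC 3 -> ACC=0
Event 13 (EXEC): [IRQ1] PC=2: IRET -> resume MAIN at PC=1 (depth now 0)
Event 14 (EXEC): [MAIN] PC=1: NOP
Event 15 (EXEC): [MAIN] PC=2: INC 3 -> ACC=3
Event 16 (EXEC): [MAIN] PC=3: HALT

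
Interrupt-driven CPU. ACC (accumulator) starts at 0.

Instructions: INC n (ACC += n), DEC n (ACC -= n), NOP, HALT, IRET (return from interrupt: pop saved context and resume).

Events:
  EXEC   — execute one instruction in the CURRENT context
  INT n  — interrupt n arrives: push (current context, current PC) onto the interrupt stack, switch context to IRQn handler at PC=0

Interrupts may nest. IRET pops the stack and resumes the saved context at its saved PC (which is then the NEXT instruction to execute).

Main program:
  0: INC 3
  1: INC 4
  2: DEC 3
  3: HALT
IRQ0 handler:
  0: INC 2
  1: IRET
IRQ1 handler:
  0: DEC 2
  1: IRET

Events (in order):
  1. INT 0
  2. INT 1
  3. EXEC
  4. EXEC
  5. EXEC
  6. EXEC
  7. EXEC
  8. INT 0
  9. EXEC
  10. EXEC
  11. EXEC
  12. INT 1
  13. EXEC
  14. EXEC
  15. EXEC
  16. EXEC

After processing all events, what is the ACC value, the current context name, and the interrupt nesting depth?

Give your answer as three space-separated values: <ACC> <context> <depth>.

Event 1 (INT 0): INT 0 arrives: push (MAIN, PC=0), enter IRQ0 at PC=0 (depth now 1)
Event 2 (INT 1): INT 1 arrives: push (IRQ0, PC=0), enter IRQ1 at PC=0 (depth now 2)
Event 3 (EXEC): [IRQ1] PC=0: DEC 2 -> ACC=-2
Event 4 (EXEC): [IRQ1] PC=1: IRET -> resume IRQ0 at PC=0 (depth now 1)
Event 5 (EXEC): [IRQ0] PC=0: INC 2 -> ACC=0
Event 6 (EXEC): [IRQ0] PC=1: IRET -> resume MAIN at PC=0 (depth now 0)
Event 7 (EXEC): [MAIN] PC=0: INC 3 -> ACC=3
Event 8 (INT 0): INT 0 arrives: push (MAIN, PC=1), enter IRQ0 at PC=0 (depth now 1)
Event 9 (EXEC): [IRQ0] PC=0: INC 2 -> ACC=5
Event 10 (EXEC): [IRQ0] PC=1: IRET -> resume MAIN at PC=1 (depth now 0)
Event 11 (EXEC): [MAIN] PC=1: INC 4 -> ACC=9
Event 12 (INT 1): INT 1 arrives: push (MAIN, PC=2), enter IRQ1 at PC=0 (depth now 1)
Event 13 (EXEC): [IRQ1] PC=0: DEC 2 -> ACC=7
Event 14 (EXEC): [IRQ1] PC=1: IRET -> resume MAIN at PC=2 (depth now 0)
Event 15 (EXEC): [MAIN] PC=2: DEC 3 -> ACC=4
Event 16 (EXEC): [MAIN] PC=3: HALT

Answer: 4 MAIN 0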